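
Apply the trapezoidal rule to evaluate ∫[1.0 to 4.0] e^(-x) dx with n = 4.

f(x) = e^(-x)
a = 1.0, b = 4.0, n = 4
h = (b - a)/n = 0.750000

Trapezoidal rule: (h/2)[f(x₀) + 2f(x₁) + 2f(x₂) + ... + f(xₙ)]

x_0 = 1.0000, f(x_0) = 0.367879, coefficient = 1
x_1 = 1.7500, f(x_1) = 0.173774, coefficient = 2
x_2 = 2.5000, f(x_2) = 0.082085, coefficient = 2
x_3 = 3.2500, f(x_3) = 0.038774, coefficient = 2
x_4 = 4.0000, f(x_4) = 0.018316, coefficient = 1

I ≈ (0.750000/2) × 0.975461 = 0.365798
Exact value: 0.349564
Error: 0.016234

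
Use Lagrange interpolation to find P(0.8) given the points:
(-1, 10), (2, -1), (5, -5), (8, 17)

Lagrange interpolation formula:
P(x) = Σ yᵢ × Lᵢ(x)
where Lᵢ(x) = Π_{j≠i} (x - xⱼ)/(xᵢ - xⱼ)

L_0(0.8) = (0.8 - 2)/(-1 - 2) × (0.8 - 5)/(-1 - 5) × (0.8 - 8)/(-1 - 8) = 0.224000
L_1(0.8) = (0.8 - (-1))/(2 - (-1)) × (0.8 - 5)/(2 - 5) × (0.8 - 8)/(2 - 8) = 1.008000
L_2(0.8) = (0.8 - (-1))/(5 - (-1)) × (0.8 - 2)/(5 - 2) × (0.8 - 8)/(5 - 8) = -0.288000
L_3(0.8) = (0.8 - (-1))/(8 - (-1)) × (0.8 - 2)/(8 - 2) × (0.8 - 5)/(8 - 5) = 0.056000

P(0.8) = 10×L_0(0.8) + (-1)×L_1(0.8) + (-5)×L_2(0.8) + 17×L_3(0.8)
P(0.8) = 3.624000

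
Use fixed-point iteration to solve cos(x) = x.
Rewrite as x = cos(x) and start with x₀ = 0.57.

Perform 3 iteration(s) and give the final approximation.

Equation: cos(x) = x
Fixed-point form: x = cos(x)
x₀ = 0.57

x_1 = g(0.570000) = 0.841901
x_2 = g(0.841901) = 0.666046
x_3 = g(0.666046) = 0.786271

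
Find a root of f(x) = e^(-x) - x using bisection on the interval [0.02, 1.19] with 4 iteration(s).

f(x) = e^(-x) - x
Initial interval: [0.02, 1.19]

Iteration 1:
  c_1 = (0.020000 + 1.190000)/2 = 0.605000
  f(c_1) = f(0.605000) = -0.058926
  f(a) × f(c) < 0, new interval: [0.020000, 0.605000]
Iteration 2:
  c_2 = (0.020000 + 0.605000)/2 = 0.312500
  f(c_2) = f(0.312500) = 0.419116
  f(a) × f(c) ≥ 0, new interval: [0.312500, 0.605000]
Iteration 3:
  c_3 = (0.312500 + 0.605000)/2 = 0.458750
  f(c_3) = f(0.458750) = 0.173323
  f(a) × f(c) ≥ 0, new interval: [0.458750, 0.605000]
Iteration 4:
  c_4 = (0.458750 + 0.605000)/2 = 0.531875
  f(c_4) = f(0.531875) = 0.055627
  f(a) × f(c) ≥ 0, new interval: [0.531875, 0.605000]

After 4 iteration(s), the approximation is c_4 = 0.531875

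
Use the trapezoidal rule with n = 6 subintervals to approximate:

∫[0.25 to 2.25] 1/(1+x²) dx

f(x) = 1/(1+x²)
a = 0.25, b = 2.25, n = 6
h = (b - a)/n = 0.333333

Trapezoidal rule: (h/2)[f(x₀) + 2f(x₁) + 2f(x₂) + ... + f(xₙ)]

x_0 = 0.2500, f(x_0) = 0.941176, coefficient = 1
x_1 = 0.5833, f(x_1) = 0.746114, coefficient = 2
x_2 = 0.9167, f(x_2) = 0.543396, coefficient = 2
x_3 = 1.2500, f(x_3) = 0.390244, coefficient = 2
x_4 = 1.5833, f(x_4) = 0.285149, coefficient = 2
x_5 = 1.9167, f(x_5) = 0.213967, coefficient = 2
x_6 = 2.2500, f(x_6) = 0.164948, coefficient = 1

I ≈ (0.333333/2) × 5.463865 = 0.910644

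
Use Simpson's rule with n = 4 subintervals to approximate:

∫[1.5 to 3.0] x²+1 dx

f(x) = x²+1
a = 1.5, b = 3.0, n = 4
h = (b - a)/n = 0.375000

Simpson's rule: (h/3)[f(x₀) + 4f(x₁) + 2f(x₂) + ... + f(xₙ)]

x_0 = 1.5000, f(x_0) = 3.250000, coefficient = 1
x_1 = 1.8750, f(x_1) = 4.515625, coefficient = 4
x_2 = 2.2500, f(x_2) = 6.062500, coefficient = 2
x_3 = 2.6250, f(x_3) = 7.890625, coefficient = 4
x_4 = 3.0000, f(x_4) = 10.000000, coefficient = 1

I ≈ (0.375000/3) × 75.000000 = 9.375000
Exact value: 9.375000
Error: 0.000000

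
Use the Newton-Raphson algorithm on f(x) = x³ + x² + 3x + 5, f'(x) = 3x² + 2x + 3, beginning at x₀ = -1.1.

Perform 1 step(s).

f(x) = x³ + x² + 3x + 5
f'(x) = 3x² + 2x + 3
x₀ = -1.1

Newton-Raphson formula: x_{n+1} = x_n - f(x_n)/f'(x_n)

Iteration 1:
  f(-1.100000) = 1.579000
  f'(-1.100000) = 4.430000
  x_1 = -1.100000 - 1.579000/4.430000 = -1.456433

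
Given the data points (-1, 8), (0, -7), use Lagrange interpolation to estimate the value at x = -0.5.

Lagrange interpolation formula:
P(x) = Σ yᵢ × Lᵢ(x)
where Lᵢ(x) = Π_{j≠i} (x - xⱼ)/(xᵢ - xⱼ)

L_0(-0.5) = (-0.5 - 0)/(-1 - 0) = 0.500000
L_1(-0.5) = (-0.5 - (-1))/(0 - (-1)) = 0.500000

P(-0.5) = 8×L_0(-0.5) + (-7)×L_1(-0.5)
P(-0.5) = 0.500000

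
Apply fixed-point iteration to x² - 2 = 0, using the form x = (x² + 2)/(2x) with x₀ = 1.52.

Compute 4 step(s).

Equation: x² - 2 = 0
Fixed-point form: x = (x² + 2)/(2x)
x₀ = 1.52

x_1 = g(1.520000) = 1.417895
x_2 = g(1.417895) = 1.414218
x_3 = g(1.414218) = 1.414214
x_4 = g(1.414214) = 1.414214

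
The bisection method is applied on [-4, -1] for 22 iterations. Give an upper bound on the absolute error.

Bisection error bound: |error| ≤ (b-a)/2^n
|error| ≤ (-1 - (-4))/2^22 = 3/2^22
|error| ≤ 0.0000007153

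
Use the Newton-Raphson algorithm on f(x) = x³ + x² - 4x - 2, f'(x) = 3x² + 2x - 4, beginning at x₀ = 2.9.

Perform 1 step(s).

f(x) = x³ + x² - 4x - 2
f'(x) = 3x² + 2x - 4
x₀ = 2.9

Newton-Raphson formula: x_{n+1} = x_n - f(x_n)/f'(x_n)

Iteration 1:
  f(2.900000) = 19.199000
  f'(2.900000) = 27.030000
  x_1 = 2.900000 - 19.199000/27.030000 = 2.189715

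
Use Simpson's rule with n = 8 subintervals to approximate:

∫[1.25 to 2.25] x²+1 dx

f(x) = x²+1
a = 1.25, b = 2.25, n = 8
h = (b - a)/n = 0.125000

Simpson's rule: (h/3)[f(x₀) + 4f(x₁) + 2f(x₂) + ... + f(xₙ)]

x_0 = 1.2500, f(x_0) = 2.562500, coefficient = 1
x_1 = 1.3750, f(x_1) = 2.890625, coefficient = 4
x_2 = 1.5000, f(x_2) = 3.250000, coefficient = 2
x_3 = 1.6250, f(x_3) = 3.640625, coefficient = 4
x_4 = 1.7500, f(x_4) = 4.062500, coefficient = 2
x_5 = 1.8750, f(x_5) = 4.515625, coefficient = 4
x_6 = 2.0000, f(x_6) = 5.000000, coefficient = 2
x_7 = 2.1250, f(x_7) = 5.515625, coefficient = 4
x_8 = 2.2500, f(x_8) = 6.062500, coefficient = 1

I ≈ (0.125000/3) × 99.500000 = 4.145833
Exact value: 4.145833
Error: 0.000000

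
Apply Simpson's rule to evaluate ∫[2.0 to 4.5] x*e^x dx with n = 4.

f(x) = x*e^x
a = 2.0, b = 4.5, n = 4
h = (b - a)/n = 0.625000

Simpson's rule: (h/3)[f(x₀) + 4f(x₁) + 2f(x₂) + ... + f(xₙ)]

x_0 = 2.0000, f(x_0) = 14.778112, coefficient = 1
x_1 = 2.6250, f(x_1) = 36.237007, coefficient = 4
x_2 = 3.2500, f(x_2) = 83.818605, coefficient = 2
x_3 = 3.8750, f(x_3) = 186.707956, coefficient = 4
x_4 = 4.5000, f(x_4) = 405.077091, coefficient = 1

I ≈ (0.625000/3) × 1479.272265 = 308.181722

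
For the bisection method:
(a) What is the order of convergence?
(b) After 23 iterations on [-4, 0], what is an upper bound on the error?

(a) Bisection has linear (order 1) convergence; the error is halved each step.

(b) Error bound = (b-a)/2^n = (0 - (-4))/2^{23}
    = 4/2^{23}

(a) 1 (linear); (b) error ≤ 4.77e-07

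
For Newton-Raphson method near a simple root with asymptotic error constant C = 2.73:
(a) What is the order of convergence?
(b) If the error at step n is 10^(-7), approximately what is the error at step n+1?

(a) Newton-Raphson has quadratic (order 2) convergence near simple roots.
    This means |e_{n+1}| ≈ C|e_n|².

(b) With |e_n| = 10^(-7) and C = 2.73:
    |e_{n+1}| ≈ 2.73 × (10^(-7))² = 2.73 × 10^(-14)

(a) 2 (quadratic); (b) |e_{n+1}| ≈ 2.730e-14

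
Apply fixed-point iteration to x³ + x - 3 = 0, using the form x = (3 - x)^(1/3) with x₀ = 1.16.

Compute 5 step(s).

Equation: x³ + x - 3 = 0
Fixed-point form: x = (3 - x)^(1/3)
x₀ = 1.16

x_1 = g(1.160000) = 1.225385
x_2 = g(1.225385) = 1.210695
x_3 = g(1.210695) = 1.214026
x_4 = g(1.214026) = 1.213272
x_5 = g(1.213272) = 1.213443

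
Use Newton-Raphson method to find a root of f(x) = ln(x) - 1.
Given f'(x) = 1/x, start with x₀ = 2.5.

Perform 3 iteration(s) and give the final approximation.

f(x) = ln(x) - 1
f'(x) = 1/x
x₀ = 2.5

Newton-Raphson formula: x_{n+1} = x_n - f(x_n)/f'(x_n)

Iteration 1:
  f(2.500000) = -0.083709
  f'(2.500000) = 0.400000
  x_1 = 2.500000 - (-0.083709)/0.400000 = 2.709273
Iteration 2:
  f(2.709273) = -0.003320
  f'(2.709273) = 0.369103
  x_2 = 2.709273 - (-0.003320)/0.369103 = 2.718267
Iteration 3:
  f(2.718267) = -0.000005
  f'(2.718267) = 0.367881
  x_3 = 2.718267 - (-0.000005)/0.367881 = 2.718282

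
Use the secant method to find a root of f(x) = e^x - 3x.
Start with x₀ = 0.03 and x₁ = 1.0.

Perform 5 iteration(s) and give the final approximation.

f(x) = e^x - 3x
x₀ = 0.03, x₁ = 1.0

Secant formula: x_{n+1} = x_n - f(x_n)(x_n - x_{n-1})/(f(x_n) - f(x_{n-1}))

Iteration 1:
  f(0.030000) = 0.940455
  f(1.000000) = -0.281718
  x_2 = 1.000000 - (-0.281718)×(1.000000 - 0.030000)/(-0.281718 - 0.940455)
       = 0.776409
Iteration 2:
  f(1.000000) = -0.281718
  f(0.776409) = -0.155574
  x_3 = 0.776409 - (-0.155574)×(0.776409 - 1.000000)/(-0.155574 - (-0.281718))
       = 0.500652
Iteration 3:
  f(0.776409) = -0.155574
  f(0.500652) = 0.147841
  x_4 = 0.500652 - 0.147841×(0.500652 - 0.776409)/(0.147841 - (-0.155574))
       = 0.635016
Iteration 4:
  f(0.500652) = 0.147841
  f(0.635016) = -0.017996
  x_5 = 0.635016 - (-0.017996)×(0.635016 - 0.500652)/(-0.017996 - 0.147841)
       = 0.620436
Iteration 5:
  f(0.635016) = -0.017996
  f(0.620436) = -0.001569
  x_6 = 0.620436 - (-0.001569)×(0.620436 - 0.635016)/(-0.001569 - (-0.017996))
       = 0.619043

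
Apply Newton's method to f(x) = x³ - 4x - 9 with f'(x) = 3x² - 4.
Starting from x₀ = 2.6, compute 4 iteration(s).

f(x) = x³ - 4x - 9
f'(x) = 3x² - 4
x₀ = 2.6

Newton-Raphson formula: x_{n+1} = x_n - f(x_n)/f'(x_n)

Iteration 1:
  f(2.600000) = -1.824000
  f'(2.600000) = 16.280000
  x_1 = 2.600000 - (-1.824000)/16.280000 = 2.712039
Iteration 2:
  f(2.712039) = 0.099318
  f'(2.712039) = 18.065472
  x_2 = 2.712039 - 0.099318/18.065472 = 2.706542
Iteration 3:
  f(2.706542) = 0.000246
  f'(2.706542) = 17.976103
  x_3 = 2.706542 - 0.000246/17.976103 = 2.706528
Iteration 4:
  f(2.706528) = 0.000000
  f'(2.706528) = 17.975881
  x_4 = 2.706528 - 0.000000/17.975881 = 2.706528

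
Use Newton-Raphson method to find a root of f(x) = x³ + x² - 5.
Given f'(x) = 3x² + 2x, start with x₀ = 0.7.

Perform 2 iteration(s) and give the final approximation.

f(x) = x³ + x² - 5
f'(x) = 3x² + 2x
x₀ = 0.7

Newton-Raphson formula: x_{n+1} = x_n - f(x_n)/f'(x_n)

Iteration 1:
  f(0.700000) = -4.167000
  f'(0.700000) = 2.870000
  x_1 = 0.700000 - (-4.167000)/2.870000 = 2.151916
Iteration 2:
  f(2.151916) = 9.595718
  f'(2.151916) = 18.196065
  x_2 = 2.151916 - 9.595718/18.196065 = 1.624565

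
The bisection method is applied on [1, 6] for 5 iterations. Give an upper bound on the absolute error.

Bisection error bound: |error| ≤ (b-a)/2^n
|error| ≤ (6 - 1)/2^5 = 5/2^5
|error| ≤ 0.1562500000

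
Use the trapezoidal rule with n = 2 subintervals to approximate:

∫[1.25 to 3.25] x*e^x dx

f(x) = x*e^x
a = 1.25, b = 3.25, n = 2
h = (b - a)/n = 1.000000

Trapezoidal rule: (h/2)[f(x₀) + 2f(x₁) + 2f(x₂) + ... + f(xₙ)]

x_0 = 1.2500, f(x_0) = 4.362929, coefficient = 1
x_1 = 2.2500, f(x_1) = 21.347406, coefficient = 2
x_2 = 3.2500, f(x_2) = 83.818605, coefficient = 1

I ≈ (1.000000/2) × 130.876345 = 65.438172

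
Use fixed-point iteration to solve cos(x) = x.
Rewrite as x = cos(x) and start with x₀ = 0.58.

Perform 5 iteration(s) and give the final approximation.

Equation: cos(x) = x
Fixed-point form: x = cos(x)
x₀ = 0.58

x_1 = g(0.580000) = 0.836463
x_2 = g(0.836463) = 0.670093
x_3 = g(0.670093) = 0.783764
x_4 = g(0.783764) = 0.708261
x_5 = g(0.708261) = 0.759494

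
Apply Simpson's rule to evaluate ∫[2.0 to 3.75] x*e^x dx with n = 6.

f(x) = x*e^x
a = 2.0, b = 3.75, n = 6
h = (b - a)/n = 0.291667

Simpson's rule: (h/3)[f(x₀) + 4f(x₁) + 2f(x₂) + ... + f(xₙ)]

x_0 = 2.0000, f(x_0) = 14.778112, coefficient = 1
x_1 = 2.2917, f(x_1) = 22.667814, coefficient = 4
x_2 = 2.5833, f(x_2) = 34.206439, coefficient = 2
x_3 = 2.8750, f(x_3) = 50.960594, coefficient = 4
x_4 = 3.1667, f(x_4) = 75.139484, coefficient = 2
x_5 = 3.4583, f(x_5) = 109.850474, coefficient = 4
x_6 = 3.7500, f(x_6) = 159.454058, coefficient = 1

I ≈ (0.291667/3) × 1126.839542 = 109.553844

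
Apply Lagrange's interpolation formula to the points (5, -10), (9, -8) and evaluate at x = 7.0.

Lagrange interpolation formula:
P(x) = Σ yᵢ × Lᵢ(x)
where Lᵢ(x) = Π_{j≠i} (x - xⱼ)/(xᵢ - xⱼ)

L_0(7.0) = (7.0 - 9)/(5 - 9) = 0.500000
L_1(7.0) = (7.0 - 5)/(9 - 5) = 0.500000

P(7.0) = (-10)×L_0(7.0) + (-8)×L_1(7.0)
P(7.0) = -9.000000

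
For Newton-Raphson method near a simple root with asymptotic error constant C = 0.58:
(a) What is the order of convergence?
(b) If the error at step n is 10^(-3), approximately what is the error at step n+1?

(a) Newton-Raphson has quadratic (order 2) convergence near simple roots.
    This means |e_{n+1}| ≈ C|e_n|².

(b) With |e_n| = 10^(-3) and C = 0.58:
    |e_{n+1}| ≈ 0.58 × (10^(-3))² = 0.58 × 10^(-6)

(a) 2 (quadratic); (b) |e_{n+1}| ≈ 5.800e-07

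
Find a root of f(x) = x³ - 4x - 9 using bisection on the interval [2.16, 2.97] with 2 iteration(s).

f(x) = x³ - 4x - 9
Initial interval: [2.16, 2.97]

Iteration 1:
  c_1 = (2.160000 + 2.970000)/2 = 2.565000
  f(c_1) = f(2.565000) = -2.384288
  f(a) × f(c) ≥ 0, new interval: [2.565000, 2.970000]
Iteration 2:
  c_2 = (2.565000 + 2.970000)/2 = 2.767500
  f(c_2) = f(2.767500) = 1.126438
  f(a) × f(c) < 0, new interval: [2.565000, 2.767500]

After 2 iteration(s), the approximation is c_2 = 2.767500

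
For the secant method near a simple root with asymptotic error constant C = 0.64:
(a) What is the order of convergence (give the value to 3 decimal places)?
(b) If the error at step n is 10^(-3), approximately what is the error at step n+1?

(a) Secant method has superlinear convergence with order φ = (1+√5)/2 ≈ 1.618.
    This means |e_{n+1}| ≈ C|e_n|^1.618.

(b) With |e_n| = 10^(-3) and C = 0.64:
    |e_{n+1}| ≈ 0.64 × (10^(-3))^1.618 = 0.64 × 10^(-4.85)

(a) ≈ 1.618 (golden ratio); (b) |e_{n+1}| ≈ 8.955e-06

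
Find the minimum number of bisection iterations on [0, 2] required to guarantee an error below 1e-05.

We need (b-a)/2^n ≤ 1e-05
(2 - 0)/2^n ≤ 1e-05
2/2^n ≤ 1e-05
2^n ≥ 200000
n ≥ log₂(200000) = 17.61
n ≥ 18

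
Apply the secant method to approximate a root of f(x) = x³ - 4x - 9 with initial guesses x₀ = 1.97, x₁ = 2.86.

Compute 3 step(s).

f(x) = x³ - 4x - 9
x₀ = 1.97, x₁ = 2.86

Secant formula: x_{n+1} = x_n - f(x_n)(x_n - x_{n-1})/(f(x_n) - f(x_{n-1}))

Iteration 1:
  f(1.970000) = -9.234627
  f(2.860000) = 2.953656
  x_2 = 2.860000 - 2.953656×(2.860000 - 1.970000)/(2.953656 - (-9.234627))
       = 2.644321
Iteration 2:
  f(2.860000) = 2.953656
  f(2.644321) = -1.087041
  x_3 = 2.644321 - (-1.087041)×(2.644321 - 2.860000)/(-1.087041 - 2.953656)
       = 2.702344
Iteration 3:
  f(2.644321) = -1.087041
  f(2.702344) = -0.075071
  x_4 = 2.702344 - (-0.075071)×(2.702344 - 2.644321)/(-0.075071 - (-1.087041))
       = 2.706648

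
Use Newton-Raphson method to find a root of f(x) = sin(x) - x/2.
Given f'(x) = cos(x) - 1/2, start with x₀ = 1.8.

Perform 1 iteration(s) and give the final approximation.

f(x) = sin(x) - x/2
f'(x) = cos(x) - 1/2
x₀ = 1.8

Newton-Raphson formula: x_{n+1} = x_n - f(x_n)/f'(x_n)

Iteration 1:
  f(1.800000) = 0.073848
  f'(1.800000) = -0.727202
  x_1 = 1.800000 - 0.073848/(-0.727202) = 1.901550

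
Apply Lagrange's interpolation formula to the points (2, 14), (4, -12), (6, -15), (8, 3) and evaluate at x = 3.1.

Lagrange interpolation formula:
P(x) = Σ yᵢ × Lᵢ(x)
where Lᵢ(x) = Π_{j≠i} (x - xⱼ)/(xᵢ - xⱼ)

L_0(3.1) = (3.1 - 4)/(2 - 4) × (3.1 - 6)/(2 - 6) × (3.1 - 8)/(2 - 8) = 0.266437
L_1(3.1) = (3.1 - 2)/(4 - 2) × (3.1 - 6)/(4 - 6) × (3.1 - 8)/(4 - 8) = 0.976938
L_2(3.1) = (3.1 - 2)/(6 - 2) × (3.1 - 4)/(6 - 4) × (3.1 - 8)/(6 - 8) = -0.303187
L_3(3.1) = (3.1 - 2)/(8 - 2) × (3.1 - 4)/(8 - 4) × (3.1 - 6)/(8 - 6) = 0.059812

P(3.1) = 14×L_0(3.1) + (-12)×L_1(3.1) + (-15)×L_2(3.1) + 3×L_3(3.1)
P(3.1) = -3.265875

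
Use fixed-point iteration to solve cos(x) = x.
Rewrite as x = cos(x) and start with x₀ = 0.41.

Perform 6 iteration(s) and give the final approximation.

Equation: cos(x) = x
Fixed-point form: x = cos(x)
x₀ = 0.41

x_1 = g(0.410000) = 0.917121
x_2 = g(0.917121) = 0.608108
x_3 = g(0.608108) = 0.820730
x_4 = g(0.820730) = 0.681687
x_5 = g(0.681687) = 0.776511
x_6 = g(0.776511) = 0.713363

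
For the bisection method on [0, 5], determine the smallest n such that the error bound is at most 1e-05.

We need (b-a)/2^n ≤ 1e-05
(5 - 0)/2^n ≤ 1e-05
5/2^n ≤ 1e-05
2^n ≥ 500000
n ≥ log₂(500000) = 18.93
n ≥ 19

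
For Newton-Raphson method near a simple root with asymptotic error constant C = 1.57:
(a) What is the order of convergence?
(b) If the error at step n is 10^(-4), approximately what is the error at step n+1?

(a) Newton-Raphson has quadratic (order 2) convergence near simple roots.
    This means |e_{n+1}| ≈ C|e_n|².

(b) With |e_n| = 10^(-4) and C = 1.57:
    |e_{n+1}| ≈ 1.57 × (10^(-4))² = 1.57 × 10^(-8)

(a) 2 (quadratic); (b) |e_{n+1}| ≈ 1.570e-08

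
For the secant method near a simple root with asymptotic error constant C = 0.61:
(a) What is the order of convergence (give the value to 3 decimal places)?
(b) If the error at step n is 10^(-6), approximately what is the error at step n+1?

(a) Secant method has superlinear convergence with order φ = (1+√5)/2 ≈ 1.618.
    This means |e_{n+1}| ≈ C|e_n|^1.618.

(b) With |e_n| = 10^(-6) and C = 0.61:
    |e_{n+1}| ≈ 0.61 × (10^(-6))^1.618 = 0.61 × 10^(-9.71)

(a) ≈ 1.618 (golden ratio); (b) |e_{n+1}| ≈ 1.194e-10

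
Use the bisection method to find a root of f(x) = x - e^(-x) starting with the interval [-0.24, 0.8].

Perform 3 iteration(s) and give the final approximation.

f(x) = x - e^(-x)
Initial interval: [-0.24, 0.8]

Iteration 1:
  c_1 = (-0.240000 + 0.800000)/2 = 0.280000
  f(c_1) = f(0.280000) = -0.475784
  f(a) × f(c) ≥ 0, new interval: [0.280000, 0.800000]
Iteration 2:
  c_2 = (0.280000 + 0.800000)/2 = 0.540000
  f(c_2) = f(0.540000) = -0.042748
  f(a) × f(c) ≥ 0, new interval: [0.540000, 0.800000]
Iteration 3:
  c_3 = (0.540000 + 0.800000)/2 = 0.670000
  f(c_3) = f(0.670000) = 0.158291
  f(a) × f(c) < 0, new interval: [0.540000, 0.670000]

After 3 iteration(s), the approximation is c_3 = 0.670000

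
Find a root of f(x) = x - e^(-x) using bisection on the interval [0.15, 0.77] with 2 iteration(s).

f(x) = x - e^(-x)
Initial interval: [0.15, 0.77]

Iteration 1:
  c_1 = (0.150000 + 0.770000)/2 = 0.460000
  f(c_1) = f(0.460000) = -0.171284
  f(a) × f(c) ≥ 0, new interval: [0.460000, 0.770000]
Iteration 2:
  c_2 = (0.460000 + 0.770000)/2 = 0.615000
  f(c_2) = f(0.615000) = 0.074359
  f(a) × f(c) < 0, new interval: [0.460000, 0.615000]

After 2 iteration(s), the approximation is c_2 = 0.615000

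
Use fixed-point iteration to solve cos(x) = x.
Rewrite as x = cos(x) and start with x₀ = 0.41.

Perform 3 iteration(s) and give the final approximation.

Equation: cos(x) = x
Fixed-point form: x = cos(x)
x₀ = 0.41

x_1 = g(0.410000) = 0.917121
x_2 = g(0.917121) = 0.608108
x_3 = g(0.608108) = 0.820730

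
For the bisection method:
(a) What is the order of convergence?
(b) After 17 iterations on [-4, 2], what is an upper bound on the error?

(a) Bisection has linear (order 1) convergence; the error is halved each step.

(b) Error bound = (b-a)/2^n = (2 - (-4))/2^{17}
    = 6/2^{17}

(a) 1 (linear); (b) error ≤ 4.58e-05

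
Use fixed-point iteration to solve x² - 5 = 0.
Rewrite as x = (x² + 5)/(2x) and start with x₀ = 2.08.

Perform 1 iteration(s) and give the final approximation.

Equation: x² - 5 = 0
Fixed-point form: x = (x² + 5)/(2x)
x₀ = 2.08

x_1 = g(2.080000) = 2.241923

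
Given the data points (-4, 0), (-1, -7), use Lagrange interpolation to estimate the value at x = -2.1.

Lagrange interpolation formula:
P(x) = Σ yᵢ × Lᵢ(x)
where Lᵢ(x) = Π_{j≠i} (x - xⱼ)/(xᵢ - xⱼ)

L_0(-2.1) = (-2.1 - (-1))/(-4 - (-1)) = 0.366667
L_1(-2.1) = (-2.1 - (-4))/(-1 - (-4)) = 0.633333

P(-2.1) = 0×L_0(-2.1) + (-7)×L_1(-2.1)
P(-2.1) = -4.433333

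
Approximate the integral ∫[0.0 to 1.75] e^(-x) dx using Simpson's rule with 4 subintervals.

f(x) = e^(-x)
a = 0.0, b = 1.75, n = 4
h = (b - a)/n = 0.437500

Simpson's rule: (h/3)[f(x₀) + 4f(x₁) + 2f(x₂) + ... + f(xₙ)]

x_0 = 0.0000, f(x_0) = 1.000000, coefficient = 1
x_1 = 0.4375, f(x_1) = 0.645649, coefficient = 4
x_2 = 0.8750, f(x_2) = 0.416862, coefficient = 2
x_3 = 1.3125, f(x_3) = 0.269146, coefficient = 4
x_4 = 1.7500, f(x_4) = 0.173774, coefficient = 1

I ≈ (0.437500/3) × 5.666677 = 0.826390
Exact value: 0.826226
Error: 0.000164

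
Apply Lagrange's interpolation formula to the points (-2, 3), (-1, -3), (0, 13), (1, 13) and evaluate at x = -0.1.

Lagrange interpolation formula:
P(x) = Σ yᵢ × Lᵢ(x)
where Lᵢ(x) = Π_{j≠i} (x - xⱼ)/(xᵢ - xⱼ)

L_0(-0.1) = (-0.1 - (-1))/(-2 - (-1)) × (-0.1 - 0)/(-2 - 0) × (-0.1 - 1)/(-2 - 1) = -0.016500
L_1(-0.1) = (-0.1 - (-2))/(-1 - (-2)) × (-0.1 - 0)/(-1 - 0) × (-0.1 - 1)/(-1 - 1) = 0.104500
L_2(-0.1) = (-0.1 - (-2))/(0 - (-2)) × (-0.1 - (-1))/(0 - (-1)) × (-0.1 - 1)/(0 - 1) = 0.940500
L_3(-0.1) = (-0.1 - (-2))/(1 - (-2)) × (-0.1 - (-1))/(1 - (-1)) × (-0.1 - 0)/(1 - 0) = -0.028500

P(-0.1) = 3×L_0(-0.1) + (-3)×L_1(-0.1) + 13×L_2(-0.1) + 13×L_3(-0.1)
P(-0.1) = 11.493000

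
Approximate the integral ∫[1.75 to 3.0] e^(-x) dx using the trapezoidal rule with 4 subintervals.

f(x) = e^(-x)
a = 1.75, b = 3.0, n = 4
h = (b - a)/n = 0.312500

Trapezoidal rule: (h/2)[f(x₀) + 2f(x₁) + 2f(x₂) + ... + f(xₙ)]

x_0 = 1.7500, f(x_0) = 0.173774, coefficient = 1
x_1 = 2.0625, f(x_1) = 0.127136, coefficient = 2
x_2 = 2.3750, f(x_2) = 0.093014, coefficient = 2
x_3 = 2.6875, f(x_3) = 0.068051, coefficient = 2
x_4 = 3.0000, f(x_4) = 0.049787, coefficient = 1

I ≈ (0.312500/2) × 0.799963 = 0.124994
Exact value: 0.123987
Error: 0.001007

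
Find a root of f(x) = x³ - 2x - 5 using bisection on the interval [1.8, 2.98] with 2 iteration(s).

f(x) = x³ - 2x - 5
Initial interval: [1.8, 2.98]

Iteration 1:
  c_1 = (1.800000 + 2.980000)/2 = 2.390000
  f(c_1) = f(2.390000) = 3.871919
  f(a) × f(c) < 0, new interval: [1.800000, 2.390000]
Iteration 2:
  c_2 = (1.800000 + 2.390000)/2 = 2.095000
  f(c_2) = f(2.095000) = 0.005007
  f(a) × f(c) < 0, new interval: [1.800000, 2.095000]

After 2 iteration(s), the approximation is c_2 = 2.095000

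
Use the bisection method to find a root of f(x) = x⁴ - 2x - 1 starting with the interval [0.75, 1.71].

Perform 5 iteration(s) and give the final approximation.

f(x) = x⁴ - 2x - 1
Initial interval: [0.75, 1.71]

Iteration 1:
  c_1 = (0.750000 + 1.710000)/2 = 1.230000
  f(c_1) = f(1.230000) = -1.171134
  f(a) × f(c) ≥ 0, new interval: [1.230000, 1.710000]
Iteration 2:
  c_2 = (1.230000 + 1.710000)/2 = 1.470000
  f(c_2) = f(1.470000) = 0.729489
  f(a) × f(c) < 0, new interval: [1.230000, 1.470000]
Iteration 3:
  c_3 = (1.230000 + 1.470000)/2 = 1.350000
  f(c_3) = f(1.350000) = -0.378494
  f(a) × f(c) ≥ 0, new interval: [1.350000, 1.470000]
Iteration 4:
  c_4 = (1.350000 + 1.470000)/2 = 1.410000
  f(c_4) = f(1.410000) = 0.132542
  f(a) × f(c) < 0, new interval: [1.350000, 1.410000]
Iteration 5:
  c_5 = (1.350000 + 1.410000)/2 = 1.380000
  f(c_5) = f(1.380000) = -0.133261
  f(a) × f(c) ≥ 0, new interval: [1.380000, 1.410000]

After 5 iteration(s), the approximation is c_5 = 1.380000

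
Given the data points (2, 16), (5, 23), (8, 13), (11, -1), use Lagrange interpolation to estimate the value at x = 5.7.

Lagrange interpolation formula:
P(x) = Σ yᵢ × Lᵢ(x)
where Lᵢ(x) = Π_{j≠i} (x - xⱼ)/(xᵢ - xⱼ)

L_0(5.7) = (5.7 - 5)/(2 - 5) × (5.7 - 8)/(2 - 8) × (5.7 - 11)/(2 - 11) = -0.052673
L_1(5.7) = (5.7 - 2)/(5 - 2) × (5.7 - 8)/(5 - 8) × (5.7 - 11)/(5 - 11) = 0.835241
L_2(5.7) = (5.7 - 2)/(8 - 2) × (5.7 - 5)/(8 - 5) × (5.7 - 11)/(8 - 11) = 0.254204
L_3(5.7) = (5.7 - 2)/(11 - 2) × (5.7 - 5)/(11 - 5) × (5.7 - 8)/(11 - 8) = -0.036772

P(5.7) = 16×L_0(5.7) + 23×L_1(5.7) + 13×L_2(5.7) + (-1)×L_3(5.7)
P(5.7) = 21.709191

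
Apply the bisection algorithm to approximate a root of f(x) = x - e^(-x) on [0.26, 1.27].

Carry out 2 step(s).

f(x) = x - e^(-x)
Initial interval: [0.26, 1.27]

Iteration 1:
  c_1 = (0.260000 + 1.270000)/2 = 0.765000
  f(c_1) = f(0.765000) = 0.299666
  f(a) × f(c) < 0, new interval: [0.260000, 0.765000]
Iteration 2:
  c_2 = (0.260000 + 0.765000)/2 = 0.512500
  f(c_2) = f(0.512500) = -0.086496
  f(a) × f(c) ≥ 0, new interval: [0.512500, 0.765000]

After 2 iteration(s), the approximation is c_2 = 0.512500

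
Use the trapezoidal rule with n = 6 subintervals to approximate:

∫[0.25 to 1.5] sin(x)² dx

f(x) = sin(x)²
a = 0.25, b = 1.5, n = 6
h = (b - a)/n = 0.208333

Trapezoidal rule: (h/2)[f(x₀) + 2f(x₁) + 2f(x₂) + ... + f(xₙ)]

x_0 = 0.2500, f(x_0) = 0.061209, coefficient = 1
x_1 = 0.4583, f(x_1) = 0.195766, coefficient = 2
x_2 = 0.6667, f(x_2) = 0.382381, coefficient = 2
x_3 = 0.8750, f(x_3) = 0.589123, coefficient = 2
x_4 = 1.0833, f(x_4) = 0.780615, coefficient = 2
x_5 = 1.2917, f(x_5) = 0.924089, coefficient = 2
x_6 = 1.5000, f(x_6) = 0.994996, coefficient = 1

I ≈ (0.208333/2) × 6.800152 = 0.708349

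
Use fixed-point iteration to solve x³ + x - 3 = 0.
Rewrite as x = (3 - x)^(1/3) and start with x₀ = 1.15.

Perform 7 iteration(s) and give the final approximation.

Equation: x³ + x - 3 = 0
Fixed-point form: x = (3 - x)^(1/3)
x₀ = 1.15

x_1 = g(1.150000) = 1.227601
x_2 = g(1.227601) = 1.210191
x_3 = g(1.210191) = 1.214140
x_4 = g(1.214140) = 1.213247
x_5 = g(1.213247) = 1.213449
x_6 = g(1.213449) = 1.213403
x_7 = g(1.213403) = 1.213414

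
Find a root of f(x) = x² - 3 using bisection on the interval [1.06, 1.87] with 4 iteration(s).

f(x) = x² - 3
Initial interval: [1.06, 1.87]

Iteration 1:
  c_1 = (1.060000 + 1.870000)/2 = 1.465000
  f(c_1) = f(1.465000) = -0.853775
  f(a) × f(c) ≥ 0, new interval: [1.465000, 1.870000]
Iteration 2:
  c_2 = (1.465000 + 1.870000)/2 = 1.667500
  f(c_2) = f(1.667500) = -0.219444
  f(a) × f(c) ≥ 0, new interval: [1.667500, 1.870000]
Iteration 3:
  c_3 = (1.667500 + 1.870000)/2 = 1.768750
  f(c_3) = f(1.768750) = 0.128477
  f(a) × f(c) < 0, new interval: [1.667500, 1.768750]
Iteration 4:
  c_4 = (1.667500 + 1.768750)/2 = 1.718125
  f(c_4) = f(1.718125) = -0.048046
  f(a) × f(c) ≥ 0, new interval: [1.718125, 1.768750]

After 4 iteration(s), the approximation is c_4 = 1.718125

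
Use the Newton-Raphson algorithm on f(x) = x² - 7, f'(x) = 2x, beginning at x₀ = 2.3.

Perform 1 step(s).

f(x) = x² - 7
f'(x) = 2x
x₀ = 2.3

Newton-Raphson formula: x_{n+1} = x_n - f(x_n)/f'(x_n)

Iteration 1:
  f(2.300000) = -1.710000
  f'(2.300000) = 4.600000
  x_1 = 2.300000 - (-1.710000)/4.600000 = 2.671739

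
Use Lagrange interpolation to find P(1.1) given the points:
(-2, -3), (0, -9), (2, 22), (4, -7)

Lagrange interpolation formula:
P(x) = Σ yᵢ × Lᵢ(x)
where Lᵢ(x) = Π_{j≠i} (x - xⱼ)/(xᵢ - xⱼ)

L_0(1.1) = (1.1 - 0)/(-2 - 0) × (1.1 - 2)/(-2 - 2) × (1.1 - 4)/(-2 - 4) = -0.059812
L_1(1.1) = (1.1 - (-2))/(0 - (-2)) × (1.1 - 2)/(0 - 2) × (1.1 - 4)/(0 - 4) = 0.505687
L_2(1.1) = (1.1 - (-2))/(2 - (-2)) × (1.1 - 0)/(2 - 0) × (1.1 - 4)/(2 - 4) = 0.618063
L_3(1.1) = (1.1 - (-2))/(4 - (-2)) × (1.1 - 0)/(4 - 0) × (1.1 - 2)/(4 - 2) = -0.063938

P(1.1) = (-3)×L_0(1.1) + (-9)×L_1(1.1) + 22×L_2(1.1) + (-7)×L_3(1.1)
P(1.1) = 9.673188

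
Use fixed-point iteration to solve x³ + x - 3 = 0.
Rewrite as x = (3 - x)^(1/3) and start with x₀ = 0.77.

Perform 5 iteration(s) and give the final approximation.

Equation: x³ + x - 3 = 0
Fixed-point form: x = (3 - x)^(1/3)
x₀ = 0.77

x_1 = g(0.770000) = 1.306477
x_2 = g(1.306477) = 1.191966
x_3 = g(1.191966) = 1.218248
x_4 = g(1.218248) = 1.212316
x_5 = g(1.212316) = 1.213660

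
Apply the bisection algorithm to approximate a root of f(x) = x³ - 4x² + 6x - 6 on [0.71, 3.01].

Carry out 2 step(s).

f(x) = x³ - 4x² + 6x - 6
Initial interval: [0.71, 3.01]

Iteration 1:
  c_1 = (0.710000 + 3.010000)/2 = 1.860000
  f(c_1) = f(1.860000) = -2.243544
  f(a) × f(c) ≥ 0, new interval: [1.860000, 3.010000]
Iteration 2:
  c_2 = (1.860000 + 3.010000)/2 = 2.435000
  f(c_2) = f(2.435000) = -0.669237
  f(a) × f(c) ≥ 0, new interval: [2.435000, 3.010000]

After 2 iteration(s), the approximation is c_2 = 2.435000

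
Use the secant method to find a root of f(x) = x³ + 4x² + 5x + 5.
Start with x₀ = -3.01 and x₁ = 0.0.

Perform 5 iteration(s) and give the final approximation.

f(x) = x³ + 4x² + 5x + 5
x₀ = -3.01, x₁ = 0.0

Secant formula: x_{n+1} = x_n - f(x_n)(x_n - x_{n-1})/(f(x_n) - f(x_{n-1}))

Iteration 1:
  f(-3.010000) = -1.080501
  f(0.000000) = 5.000000
  x_2 = 0.000000 - 5.000000×(0.000000 - (-3.010000))/(5.000000 - (-1.080501))
       = -2.475125
Iteration 2:
  f(0.000000) = 5.000000
  f(-2.475125) = 1.966131
  x_3 = -2.475125 - 1.966131×(-2.475125 - 0.000000)/(1.966131 - 5.000000)
       = -4.079156
Iteration 3:
  f(-2.475125) = 1.966131
  f(-4.079156) = -16.712897
  x_4 = -4.079156 - (-16.712897)×(-4.079156 - (-2.475125))/(-16.712897 - 1.966131)
       = -2.643963
Iteration 4:
  f(-4.079156) = -16.712897
  f(-2.643963) = 1.259615
  x_5 = -2.643963 - 1.259615×(-2.643963 - (-4.079156))/(1.259615 - (-16.712897))
       = -2.744550
Iteration 5:
  f(-2.643963) = 1.259615
  f(-2.744550) = 0.733998
  x_6 = -2.744550 - 0.733998×(-2.744550 - (-2.643963))/(0.733998 - 1.259615)
       = -2.885013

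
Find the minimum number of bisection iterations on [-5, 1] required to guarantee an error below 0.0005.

We need (b-a)/2^n ≤ 0.0005
(1 - (-5))/2^n ≤ 0.0005
6/2^n ≤ 0.0005
2^n ≥ 12000
n ≥ log₂(12000) = 13.55
n ≥ 14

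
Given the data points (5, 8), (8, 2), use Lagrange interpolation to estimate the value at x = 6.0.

Lagrange interpolation formula:
P(x) = Σ yᵢ × Lᵢ(x)
where Lᵢ(x) = Π_{j≠i} (x - xⱼ)/(xᵢ - xⱼ)

L_0(6.0) = (6.0 - 8)/(5 - 8) = 0.666667
L_1(6.0) = (6.0 - 5)/(8 - 5) = 0.333333

P(6.0) = 8×L_0(6.0) + 2×L_1(6.0)
P(6.0) = 6.000000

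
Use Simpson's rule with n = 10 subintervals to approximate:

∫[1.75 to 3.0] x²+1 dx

f(x) = x²+1
a = 1.75, b = 3.0, n = 10
h = (b - a)/n = 0.125000

Simpson's rule: (h/3)[f(x₀) + 4f(x₁) + 2f(x₂) + ... + f(xₙ)]

x_0 = 1.7500, f(x_0) = 4.062500, coefficient = 1
x_1 = 1.8750, f(x_1) = 4.515625, coefficient = 4
x_2 = 2.0000, f(x_2) = 5.000000, coefficient = 2
x_3 = 2.1250, f(x_3) = 5.515625, coefficient = 4
x_4 = 2.2500, f(x_4) = 6.062500, coefficient = 2
x_5 = 2.3750, f(x_5) = 6.640625, coefficient = 4
x_6 = 2.5000, f(x_6) = 7.250000, coefficient = 2
x_7 = 2.6250, f(x_7) = 7.890625, coefficient = 4
x_8 = 2.7500, f(x_8) = 8.562500, coefficient = 2
x_9 = 2.8750, f(x_9) = 9.265625, coefficient = 4
x_10 = 3.0000, f(x_10) = 10.000000, coefficient = 1

I ≈ (0.125000/3) × 203.125000 = 8.463542
Exact value: 8.463542
Error: 0.000000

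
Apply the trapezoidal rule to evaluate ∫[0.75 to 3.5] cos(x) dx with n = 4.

f(x) = cos(x)
a = 0.75, b = 3.5, n = 4
h = (b - a)/n = 0.687500

Trapezoidal rule: (h/2)[f(x₀) + 2f(x₁) + 2f(x₂) + ... + f(xₙ)]

x_0 = 0.7500, f(x_0) = 0.731689, coefficient = 1
x_1 = 1.4375, f(x_1) = 0.132902, coefficient = 2
x_2 = 2.1250, f(x_2) = -0.526266, coefficient = 2
x_3 = 2.8125, f(x_3) = -0.946336, coefficient = 2
x_4 = 3.5000, f(x_4) = -0.936457, coefficient = 1

I ≈ (0.687500/2) × -2.884169 = -0.991433
Exact value: -1.032422
Error: 0.040989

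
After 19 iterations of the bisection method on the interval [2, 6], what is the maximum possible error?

Bisection error bound: |error| ≤ (b-a)/2^n
|error| ≤ (6 - 2)/2^19 = 4/2^19
|error| ≤ 0.0000076294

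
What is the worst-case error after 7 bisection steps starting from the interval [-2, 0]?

Bisection error bound: |error| ≤ (b-a)/2^n
|error| ≤ (0 - (-2))/2^7 = 2/2^7
|error| ≤ 0.0156250000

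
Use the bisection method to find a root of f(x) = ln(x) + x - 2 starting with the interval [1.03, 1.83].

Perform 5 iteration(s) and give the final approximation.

f(x) = ln(x) + x - 2
Initial interval: [1.03, 1.83]

Iteration 1:
  c_1 = (1.030000 + 1.830000)/2 = 1.430000
  f(c_1) = f(1.430000) = -0.212326
  f(a) × f(c) ≥ 0, new interval: [1.430000, 1.830000]
Iteration 2:
  c_2 = (1.430000 + 1.830000)/2 = 1.630000
  f(c_2) = f(1.630000) = 0.118580
  f(a) × f(c) < 0, new interval: [1.430000, 1.630000]
Iteration 3:
  c_3 = (1.430000 + 1.630000)/2 = 1.530000
  f(c_3) = f(1.530000) = -0.044732
  f(a) × f(c) ≥ 0, new interval: [1.530000, 1.630000]
Iteration 4:
  c_4 = (1.530000 + 1.630000)/2 = 1.580000
  f(c_4) = f(1.580000) = 0.037425
  f(a) × f(c) < 0, new interval: [1.530000, 1.580000]
Iteration 5:
  c_5 = (1.530000 + 1.580000)/2 = 1.555000
  f(c_5) = f(1.555000) = -0.003524
  f(a) × f(c) ≥ 0, new interval: [1.555000, 1.580000]

After 5 iteration(s), the approximation is c_5 = 1.555000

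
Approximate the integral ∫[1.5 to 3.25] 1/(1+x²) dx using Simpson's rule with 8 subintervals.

f(x) = 1/(1+x²)
a = 1.5, b = 3.25, n = 8
h = (b - a)/n = 0.218750

Simpson's rule: (h/3)[f(x₀) + 4f(x₁) + 2f(x₂) + ... + f(xₙ)]

x_0 = 1.5000, f(x_0) = 0.307692, coefficient = 1
x_1 = 1.7188, f(x_1) = 0.252902, coefficient = 4
x_2 = 1.9375, f(x_2) = 0.210353, coefficient = 2
x_3 = 2.1562, f(x_3) = 0.177010, coefficient = 4
x_4 = 2.3750, f(x_4) = 0.150588, coefficient = 2
x_5 = 2.5938, f(x_5) = 0.129407, coefficient = 4
x_6 = 2.8125, f(x_6) = 0.112231, coefficient = 2
x_7 = 3.0312, f(x_7) = 0.098150, coefficient = 4
x_8 = 3.2500, f(x_8) = 0.086486, coefficient = 1

I ≈ (0.218750/3) × 3.970400 = 0.289508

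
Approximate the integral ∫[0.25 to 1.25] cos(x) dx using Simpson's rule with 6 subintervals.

f(x) = cos(x)
a = 0.25, b = 1.25, n = 6
h = (b - a)/n = 0.166667

Simpson's rule: (h/3)[f(x₀) + 4f(x₁) + 2f(x₂) + ... + f(xₙ)]

x_0 = 0.2500, f(x_0) = 0.968912, coefficient = 1
x_1 = 0.4167, f(x_1) = 0.914443, coefficient = 4
x_2 = 0.5833, f(x_2) = 0.834631, coefficient = 2
x_3 = 0.7500, f(x_3) = 0.731689, coefficient = 4
x_4 = 0.9167, f(x_4) = 0.608469, coefficient = 2
x_5 = 1.0833, f(x_5) = 0.468386, coefficient = 4
x_6 = 1.2500, f(x_6) = 0.315322, coefficient = 1

I ≈ (0.166667/3) × 12.628506 = 0.701584
Exact value: 0.701581
Error: 0.000003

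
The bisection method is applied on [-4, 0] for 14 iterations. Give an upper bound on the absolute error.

Bisection error bound: |error| ≤ (b-a)/2^n
|error| ≤ (0 - (-4))/2^14 = 4/2^14
|error| ≤ 0.0002441406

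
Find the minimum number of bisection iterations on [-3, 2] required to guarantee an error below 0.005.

We need (b-a)/2^n ≤ 0.005
(2 - (-3))/2^n ≤ 0.005
5/2^n ≤ 0.005
2^n ≥ 1000
n ≥ log₂(1000) = 9.97
n ≥ 10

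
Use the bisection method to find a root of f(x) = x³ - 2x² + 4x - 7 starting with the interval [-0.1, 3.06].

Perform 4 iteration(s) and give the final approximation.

f(x) = x³ - 2x² + 4x - 7
Initial interval: [-0.1, 3.06]

Iteration 1:
  c_1 = (-0.100000 + 3.060000)/2 = 1.480000
  f(c_1) = f(1.480000) = -2.219008
  f(a) × f(c) ≥ 0, new interval: [1.480000, 3.060000]
Iteration 2:
  c_2 = (1.480000 + 3.060000)/2 = 2.270000
  f(c_2) = f(2.270000) = 3.471283
  f(a) × f(c) < 0, new interval: [1.480000, 2.270000]
Iteration 3:
  c_3 = (1.480000 + 2.270000)/2 = 1.875000
  f(c_3) = f(1.875000) = 0.060547
  f(a) × f(c) < 0, new interval: [1.480000, 1.875000]
Iteration 4:
  c_4 = (1.480000 + 1.875000)/2 = 1.677500
  f(c_4) = f(1.677500) = -1.197517
  f(a) × f(c) ≥ 0, new interval: [1.677500, 1.875000]

After 4 iteration(s), the approximation is c_4 = 1.677500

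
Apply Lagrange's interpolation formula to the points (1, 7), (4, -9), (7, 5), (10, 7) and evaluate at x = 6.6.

Lagrange interpolation formula:
P(x) = Σ yᵢ × Lᵢ(x)
where Lᵢ(x) = Π_{j≠i} (x - xⱼ)/(xᵢ - xⱼ)

L_0(6.6) = (6.6 - 4)/(1 - 4) × (6.6 - 7)/(1 - 7) × (6.6 - 10)/(1 - 10) = -0.021827
L_1(6.6) = (6.6 - 1)/(4 - 1) × (6.6 - 7)/(4 - 7) × (6.6 - 10)/(4 - 10) = 0.141037
L_2(6.6) = (6.6 - 1)/(7 - 1) × (6.6 - 4)/(7 - 4) × (6.6 - 10)/(7 - 10) = 0.916741
L_3(6.6) = (6.6 - 1)/(10 - 1) × (6.6 - 4)/(10 - 4) × (6.6 - 7)/(10 - 7) = -0.035951

P(6.6) = 7×L_0(6.6) + (-9)×L_1(6.6) + 5×L_2(6.6) + 7×L_3(6.6)
P(6.6) = 2.909926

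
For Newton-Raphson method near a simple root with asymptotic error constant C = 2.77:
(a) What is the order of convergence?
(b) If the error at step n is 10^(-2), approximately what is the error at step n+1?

(a) Newton-Raphson has quadratic (order 2) convergence near simple roots.
    This means |e_{n+1}| ≈ C|e_n|².

(b) With |e_n| = 10^(-2) and C = 2.77:
    |e_{n+1}| ≈ 2.77 × (10^(-2))² = 2.77 × 10^(-4)

(a) 2 (quadratic); (b) |e_{n+1}| ≈ 2.770e-04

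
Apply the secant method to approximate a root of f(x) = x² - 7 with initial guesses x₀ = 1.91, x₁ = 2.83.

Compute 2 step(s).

f(x) = x² - 7
x₀ = 1.91, x₁ = 2.83

Secant formula: x_{n+1} = x_n - f(x_n)(x_n - x_{n-1})/(f(x_n) - f(x_{n-1}))

Iteration 1:
  f(1.910000) = -3.351900
  f(2.830000) = 1.008900
  x_2 = 2.830000 - 1.008900×(2.830000 - 1.910000)/(1.008900 - (-3.351900))
       = 2.617152
Iteration 2:
  f(2.830000) = 1.008900
  f(2.617152) = -0.150516
  x_3 = 2.617152 - (-0.150516)×(2.617152 - 2.830000)/(-0.150516 - 1.008900)
       = 2.644784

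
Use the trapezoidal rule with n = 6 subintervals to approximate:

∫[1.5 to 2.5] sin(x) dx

f(x) = sin(x)
a = 1.5, b = 2.5, n = 6
h = (b - a)/n = 0.166667

Trapezoidal rule: (h/2)[f(x₀) + 2f(x₁) + 2f(x₂) + ... + f(xₙ)]

x_0 = 1.5000, f(x_0) = 0.997495, coefficient = 1
x_1 = 1.6667, f(x_1) = 0.995408, coefficient = 2
x_2 = 1.8333, f(x_2) = 0.965735, coefficient = 2
x_3 = 2.0000, f(x_3) = 0.909297, coefficient = 2
x_4 = 2.1667, f(x_4) = 0.827660, coefficient = 2
x_5 = 2.3333, f(x_5) = 0.723086, coefficient = 2
x_6 = 2.5000, f(x_6) = 0.598472, coefficient = 1

I ≈ (0.166667/2) × 10.438340 = 0.869862
Exact value: 0.871881
Error: 0.002019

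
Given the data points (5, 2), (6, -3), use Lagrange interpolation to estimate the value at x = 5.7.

Lagrange interpolation formula:
P(x) = Σ yᵢ × Lᵢ(x)
where Lᵢ(x) = Π_{j≠i} (x - xⱼ)/(xᵢ - xⱼ)

L_0(5.7) = (5.7 - 6)/(5 - 6) = 0.300000
L_1(5.7) = (5.7 - 5)/(6 - 5) = 0.700000

P(5.7) = 2×L_0(5.7) + (-3)×L_1(5.7)
P(5.7) = -1.500000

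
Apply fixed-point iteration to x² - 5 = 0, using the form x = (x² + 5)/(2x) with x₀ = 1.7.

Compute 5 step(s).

Equation: x² - 5 = 0
Fixed-point form: x = (x² + 5)/(2x)
x₀ = 1.7

x_1 = g(1.700000) = 2.320588
x_2 = g(2.320588) = 2.237607
x_3 = g(2.237607) = 2.236069
x_4 = g(2.236069) = 2.236068
x_5 = g(2.236068) = 2.236068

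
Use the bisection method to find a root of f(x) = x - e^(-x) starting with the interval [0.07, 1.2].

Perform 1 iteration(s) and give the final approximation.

f(x) = x - e^(-x)
Initial interval: [0.07, 1.2]

Iteration 1:
  c_1 = (0.070000 + 1.200000)/2 = 0.635000
  f(c_1) = f(0.635000) = 0.105065
  f(a) × f(c) < 0, new interval: [0.070000, 0.635000]

After 1 iteration(s), the approximation is c_1 = 0.635000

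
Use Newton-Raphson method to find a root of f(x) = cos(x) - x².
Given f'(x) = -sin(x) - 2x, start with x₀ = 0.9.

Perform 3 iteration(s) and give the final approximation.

f(x) = cos(x) - x²
f'(x) = -sin(x) - 2x
x₀ = 0.9

Newton-Raphson formula: x_{n+1} = x_n - f(x_n)/f'(x_n)

Iteration 1:
  f(0.900000) = -0.188390
  f'(0.900000) = -2.583327
  x_1 = 0.900000 - (-0.188390)/(-2.583327) = 0.827075
Iteration 2:
  f(0.827075) = -0.007021
  f'(0.827075) = -2.390103
  x_2 = 0.827075 - (-0.007021)/(-2.390103) = 0.824137
Iteration 3:
  f(0.824137) = -0.000012
  f'(0.824137) = -2.382236
  x_3 = 0.824137 - (-0.000012)/(-2.382236) = 0.824132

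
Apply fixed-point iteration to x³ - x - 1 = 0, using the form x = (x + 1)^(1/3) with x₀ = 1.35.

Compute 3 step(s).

Equation: x³ - x - 1 = 0
Fixed-point form: x = (x + 1)^(1/3)
x₀ = 1.35

x_1 = g(1.350000) = 1.329503
x_2 = g(1.329503) = 1.325626
x_3 = g(1.325626) = 1.324890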